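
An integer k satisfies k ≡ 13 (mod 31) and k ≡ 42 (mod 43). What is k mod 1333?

31⁻¹ mod 43: 31·25 ≡ 1 (mod 43), so 31⁻¹ ≡ 25.
k = 13 + 31·((42 − 13)·25 mod 43) = 13 + 31·37 = 1160.

1160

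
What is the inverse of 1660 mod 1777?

243

Run the extended Euclidean algorithm:
1777 = 1*1660 + 117
1660 = 14*117 + 22
117 = 5*22 + 7
22 = 3*7 + 1
7 = 7*1 + 0
gcd(1660, 1777) = 1, so the inverse exists.
Back-substitute for 1:
1 = 1*22 − 3*7
  = −3*117 + 16*22
  = 16*1660 − 227*117
  = −227*1777 + 243*1660
So 1660⁻¹ ≡ 243 (mod 1777).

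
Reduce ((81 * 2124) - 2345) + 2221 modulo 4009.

81 * 2124 = 172044 ≡ 3666 (mod 4009)
3666 - 2345 = 1321
1321 + 2221 = 3542

3542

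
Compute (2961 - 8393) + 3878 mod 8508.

6954

2961 - 8393 = -5432 ≡ 3076 (mod 8508)
3076 + 3878 = 6954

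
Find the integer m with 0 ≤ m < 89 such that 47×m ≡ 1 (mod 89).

36

89 = 1·47 + 42
47 = 1·42 + 5
42 = 8·5 + 2
5 = 2·2 + 1
2 = 2·1 + 0
gcd(47, 89) = 1, so the inverse exists.
Back-substitute for 1:
1 = 1·5 − 2·2
  = −2·42 + 17·5
  = 17·47 − 19·42
  = −19·89 + 36·47
So 47⁻¹ ≡ 36 (mod 89).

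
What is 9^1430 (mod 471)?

12

1430 in binary is 10110010110, i.e. 1430 = 1024 + 256 + 128 + 16 + 4 + 2.
9^1 ≡ 9 (mod 471)
9^2 ≡ 9^2 = 81 (mod 471)
9^4 ≡ 81^2 = 6561 ≡ 438 (mod 471)
9^8 ≡ 438^2 = 191844 ≡ 147 (mod 471)
9^16 ≡ 147^2 = 21609 ≡ 414 (mod 471)
9^32 ≡ 414^2 = 171396 ≡ 423 (mod 471)
9^64 ≡ 423^2 = 178929 ≡ 420 (mod 471)
9^128 ≡ 420^2 = 176400 ≡ 246 (mod 471)
9^256 ≡ 246^2 = 60516 ≡ 228 (mod 471)
9^512 ≡ 228^2 = 51984 ≡ 174 (mod 471)
9^1024 ≡ 174^2 = 30276 ≡ 132 (mod 471)
9^1430 = 9^1024 * 9^256 * 9^128 * 9^16 * 9^4 * 9^2 ≡ 132 * 228 * 246 * 414 * 438 * 81 (mod 471).
Accumulate the product:
132 * 228 = 30096 ≡ 423
423 * 246 = 104058 ≡ 438
438 * 414 = 181332 ≡ 468
468 * 438 = 204984 ≡ 99
99 * 81 = 8019 ≡ 12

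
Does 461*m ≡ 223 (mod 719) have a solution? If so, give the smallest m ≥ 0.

gcd(461, 719) = 1, so a unique solution mod 719 exists.
461⁻¹ ≡ 549 (mod 719).
m ≡ 549*223 ≡ 197 (mod 719).

197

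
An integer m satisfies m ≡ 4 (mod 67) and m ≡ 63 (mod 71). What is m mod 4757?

67⁻¹ mod 71: 67·53 ≡ 1 (mod 71), so 67⁻¹ ≡ 53.
m = 4 + 67·((63 − 4)·53 mod 71) = 4 + 67·3 = 205.

205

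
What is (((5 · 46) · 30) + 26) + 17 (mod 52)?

27

5 · 46 = 230 ≡ 22 (mod 52)
22 · 30 = 660 ≡ 36 (mod 52)
36 + 26 = 62 ≡ 10 (mod 52)
10 + 17 = 27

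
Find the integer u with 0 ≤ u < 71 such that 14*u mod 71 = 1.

Run the extended Euclidean algorithm:
71 = 5·14 + 1
14 = 14·1 + 0
gcd(14, 71) = 1, so the inverse exists.
Back-substitute for 1:
1 = 1·71 − 5·14
So 14⁻¹ ≡ −5 ≡ 66 (mod 71).

66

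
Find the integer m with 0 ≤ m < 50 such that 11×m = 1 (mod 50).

Apply the Euclidean algorithm and back-substitute:
50 = 4·11 + 6
11 = 1·6 + 5
6 = 1·5 + 1
5 = 5·1 + 0
gcd(11, 50) = 1, so the inverse exists.
Bézout: 1 = 2·50 − 9·11.
So 11⁻¹ ≡ −9 ≡ 41 (mod 50).

41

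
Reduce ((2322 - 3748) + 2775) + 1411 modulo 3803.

2322 - 3748 = -1426 ≡ 2377 (mod 3803)
2377 + 2775 = 5152 ≡ 1349 (mod 3803)
1349 + 1411 = 2760

2760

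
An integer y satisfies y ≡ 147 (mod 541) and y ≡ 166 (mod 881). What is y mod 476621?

54788

541⁻¹ mod 881: 541*469 ≡ 1 (mod 881), so 541⁻¹ ≡ 469.
y = 147 + 541*((166 − 147)*469 mod 881) = 147 + 541*101 = 54788.
Check: 54788 mod 541 = 147, 54788 mod 881 = 166. ✓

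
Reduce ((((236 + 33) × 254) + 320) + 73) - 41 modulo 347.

236 + 33 = 269
269 × 254 = 68326 ≡ 314 (mod 347)
314 + 320 = 634 ≡ 287 (mod 347)
287 + 73 = 360 ≡ 13 (mod 347)
13 - 41 = -28 ≡ 319 (mod 347)

319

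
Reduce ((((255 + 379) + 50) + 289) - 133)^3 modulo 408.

360

255 + 379 = 634 ≡ 226 (mod 408)
226 + 50 = 276
276 + 289 = 565 ≡ 157 (mod 408)
157 - 133 = 24
(24)^3 ≡ 360 (mod 408)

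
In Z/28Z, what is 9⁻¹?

25

Run the extended Euclidean algorithm:
28 = 3*9 + 1
9 = 9*1 + 0
gcd(9, 28) = 1, so the inverse exists.
Back-substitute for 1:
1 = 1*28 − 3*9
So 9⁻¹ ≡ −3 ≡ 25 (mod 28).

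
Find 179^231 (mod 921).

Compute successive squares:
231 in binary is 11100111, i.e. 231 = 128 + 64 + 32 + 4 + 2 + 1.
179^1 ≡ 179 (mod 921)
179^2 ≡ 179^2 = 32041 ≡ 727 (mod 921)
179^4 ≡ 727^2 = 528529 ≡ 796 (mod 921)
179^8 ≡ 796^2 = 633616 ≡ 889 (mod 921)
179^16 ≡ 889^2 = 790321 ≡ 103 (mod 921)
179^32 ≡ 103^2 = 10609 ≡ 478 (mod 921)
179^64 ≡ 478^2 = 228484 ≡ 76 (mod 921)
179^128 ≡ 76^2 = 5776 ≡ 250 (mod 921)
179^231 = 179^128 × 179^64 × 179^32 × 179^4 × 179^2 × 179^1 ≡ 250 × 76 × 478 × 796 × 727 × 179 (mod 921).
Accumulate the product:
250 × 76 = 19000 ≡ 580
580 × 478 = 277240 ≡ 19
19 × 796 = 15124 ≡ 388
388 × 727 = 282076 ≡ 250
250 × 179 = 44750 ≡ 542

542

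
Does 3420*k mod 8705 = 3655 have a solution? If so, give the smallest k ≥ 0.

gcd(3420, 8705) = 5, and 5 | 3655, so solutions exist.
Divide through by 5: 684*k ≡ 731 (mod 1741).
684⁻¹ ≡ 28 (mod 1741).
k ≡ 28*731 ≡ 1317 (mod 1741).
The smallest non-negative solution is k = 1317.

1317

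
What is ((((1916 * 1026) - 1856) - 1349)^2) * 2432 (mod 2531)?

1916 * 1026 = 1965816 ≡ 1760 (mod 2531)
1760 - 1856 = -96 ≡ 2435 (mod 2531)
2435 - 1349 = 1086
(1086)^2 ≡ 2481 (mod 2531)
2481 * 2432 = 6033792 ≡ 2419 (mod 2531)

2419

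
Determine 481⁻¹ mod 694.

By the extended Euclidean algorithm:
694 = 1*481 + 213
481 = 2*213 + 55
213 = 3*55 + 48
55 = 1*48 + 7
48 = 6*7 + 6
7 = 1*6 + 1
6 = 6*1 + 0
gcd(481, 694) = 1, so the inverse exists.
Bézout: 1 = −70*694 + 101*481.
So 481⁻¹ ≡ 101 (mod 694).

101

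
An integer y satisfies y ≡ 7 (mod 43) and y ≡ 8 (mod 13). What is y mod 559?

43⁻¹ mod 13: 43*10 ≡ 1 (mod 13), so 43⁻¹ ≡ 10.
y = 7 + 43*((8 − 7)*10 mod 13) = 7 + 43*10 = 437.

437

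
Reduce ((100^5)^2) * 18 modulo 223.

(100)^5 ≡ 73 (mod 223)
(73)^2 ≡ 200 (mod 223)
200 * 18 = 3600 ≡ 32 (mod 223)

32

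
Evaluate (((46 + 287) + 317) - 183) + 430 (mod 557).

46 + 287 = 333
333 + 317 = 650 ≡ 93 (mod 557)
93 - 183 = -90 ≡ 467 (mod 557)
467 + 430 = 897 ≡ 340 (mod 557)

340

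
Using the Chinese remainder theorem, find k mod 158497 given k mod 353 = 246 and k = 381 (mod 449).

64139

353⁻¹ mod 449: 353*304 ≡ 1 (mod 449), so 353⁻¹ ≡ 304.
k = 246 + 353*((381 − 246)*304 mod 449) = 246 + 353*181 = 64139.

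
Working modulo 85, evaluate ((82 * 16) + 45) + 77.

74

82 * 16 = 1312 ≡ 37 (mod 85)
37 + 45 = 82
82 + 77 = 159 ≡ 74 (mod 85)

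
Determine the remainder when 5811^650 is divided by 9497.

315

Using repeated squaring:
5811^1 ≡ 5811 (mod 9497)
5811^2 ≡ 5811^2 = 33767721 ≡ 5886 (mod 9497)
5811^4 ≡ 5886^2 = 34644996 ≡ 9437 (mod 9497)
5811^8 ≡ 9437^2 = 89056969 ≡ 3600 (mod 9497)
5811^16 ≡ 3600^2 = 12960000 ≡ 6092 (mod 9497)
5811^32 ≡ 6092^2 = 37112464 ≡ 7685 (mod 9497)
5811^64 ≡ 7685^2 = 59059225 ≡ 6879 (mod 9497)
5811^128 ≡ 6879^2 = 47320641 ≡ 6587 (mod 9497)
5811^256 ≡ 6587^2 = 43388569 ≡ 6273 (mod 9497)
5811^512 ≡ 6273^2 = 39350529 ≡ 4458 (mod 9497)
5811^650 = 5811^512 * 5811^128 * 5811^8 * 5811^2 ≡ 4458 * 6587 * 3600 * 5886 (mod 9497).
Accumulate the product:
4458 * 6587 = 29364846 ≡ 122
122 * 3600 = 439200 ≡ 2338
2338 * 5886 = 13761468 ≡ 315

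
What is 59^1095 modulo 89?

65

Using repeated squaring:
59^1 ≡ 59 (mod 89)
59^2 ≡ 59^2 = 3481 ≡ 10 (mod 89)
59^4 ≡ 10^2 = 100 ≡ 11 (mod 89)
59^8 ≡ 11^2 = 121 ≡ 32 (mod 89)
59^16 ≡ 32^2 = 1024 ≡ 45 (mod 89)
59^32 ≡ 45^2 = 2025 ≡ 67 (mod 89)
59^64 ≡ 67^2 = 4489 ≡ 39 (mod 89)
59^128 ≡ 39^2 = 1521 ≡ 8 (mod 89)
59^256 ≡ 8^2 = 64 (mod 89)
59^512 ≡ 64^2 = 4096 ≡ 2 (mod 89)
59^1024 ≡ 2^2 = 4 (mod 89)
59^1095 = 59^1024 * 59^64 * 59^4 * 59^2 * 59^1 ≡ 4 * 39 * 11 * 10 * 59 (mod 89).
Accumulate the product:
4 * 39 = 156 ≡ 67
67 * 11 = 737 ≡ 25
25 * 10 = 250 ≡ 72
72 * 59 = 4248 ≡ 65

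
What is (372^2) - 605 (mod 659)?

(372)^2 ≡ 653 (mod 659)
653 - 605 = 48

48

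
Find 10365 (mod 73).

10365 = 141×73 + 72, so 10365 ≡ 72 (mod 73).

72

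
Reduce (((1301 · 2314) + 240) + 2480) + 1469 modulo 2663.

187

1301 · 2314 = 3010514 ≡ 1324 (mod 2663)
1324 + 240 = 1564
1564 + 2480 = 4044 ≡ 1381 (mod 2663)
1381 + 1469 = 2850 ≡ 187 (mod 2663)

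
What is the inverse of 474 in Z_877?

420

877 = 1×474 + 403
474 = 1×403 + 71
403 = 5×71 + 48
71 = 1×48 + 23
48 = 2×23 + 2
23 = 11×2 + 1
2 = 2×1 + 0
gcd(474, 877) = 1, so the inverse exists.
Bézout: 1 = −227×877 + 420×474.
So 474⁻¹ ≡ 420 (mod 877).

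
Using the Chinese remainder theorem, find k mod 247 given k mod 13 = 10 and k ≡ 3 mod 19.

231

13⁻¹ mod 19: 13×3 ≡ 1 (mod 19), so 13⁻¹ ≡ 3.
k = 10 + 13×((3 − 10)×3 mod 19) = 10 + 13×17 = 231.
Check: 231 mod 13 = 10, 231 mod 19 = 3. ✓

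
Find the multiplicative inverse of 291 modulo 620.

571

By the extended Euclidean algorithm:
620 = 2×291 + 38
291 = 7×38 + 25
38 = 1×25 + 13
25 = 1×13 + 12
13 = 1×12 + 1
12 = 12×1 + 0
gcd(291, 620) = 1, so the inverse exists.
Bézout: 1 = 23×620 − 49×291.
So 291⁻¹ ≡ −49 ≡ 571 (mod 620).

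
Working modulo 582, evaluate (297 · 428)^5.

297 · 428 = 127116 ≡ 240 (mod 582)
(240)^5 ≡ 354 (mod 582)

354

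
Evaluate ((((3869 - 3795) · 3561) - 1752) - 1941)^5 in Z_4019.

3869 - 3795 = 74
74 · 3561 = 263514 ≡ 2279 (mod 4019)
2279 - 1752 = 527
527 - 1941 = -1414 ≡ 2605 (mod 4019)
(2605)^5 ≡ 1505 (mod 4019)

1505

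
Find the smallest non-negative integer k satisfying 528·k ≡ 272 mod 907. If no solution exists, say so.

gcd(528, 907) = 1, so a unique solution mod 907 exists.
528⁻¹ ≡ 627 (mod 907).
k ≡ 627·272 ≡ 28 (mod 907).

28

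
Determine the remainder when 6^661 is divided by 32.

6^1 ≡ 6 (mod 32)
6^2 ≡ 6^2 = 36 ≡ 4 (mod 32)
6^4 ≡ 4^2 = 16 (mod 32)
6^8 ≡ 16^2 = 256 ≡ 0 (mod 32)
6^16 ≡ 0^2 = 0 (mod 32)
6^32 ≡ 0^2 = 0 (mod 32)
6^64 ≡ 0^2 = 0 (mod 32)
6^128 ≡ 0^2 = 0 (mod 32)
6^256 ≡ 0^2 = 0 (mod 32)
6^512 ≡ 0^2 = 0 (mod 32)
6^661 = 6^512 * 6^128 * 6^16 * 6^4 * 6^1 ≡ 0 * 0 * 0 * 16 * 6 (mod 32).
Accumulate the product:
0 * 0 = 0
0 * 0 = 0
0 * 16 = 0
0 * 6 = 0

0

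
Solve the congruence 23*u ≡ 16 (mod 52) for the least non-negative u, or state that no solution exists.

12

gcd(23, 52) = 1, so a unique solution mod 52 exists.
23⁻¹ ≡ 43 (mod 52).
u ≡ 43*16 ≡ 12 (mod 52).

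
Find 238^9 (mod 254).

252

By square-and-multiply:
238^1 ≡ 238 (mod 254)
238^2 ≡ 238^2 = 56644 ≡ 2 (mod 254)
238^4 ≡ 2^2 = 4 (mod 254)
238^8 ≡ 4^2 = 16 (mod 254)
238^9 = 238^8 · 238^1 ≡ 16 · 238 (mod 254).
16 · 238 = 3808 ≡ 252 (mod 254).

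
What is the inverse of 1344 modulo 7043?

4470

7043 = 5×1344 + 323
1344 = 4×323 + 52
323 = 6×52 + 11
52 = 4×11 + 8
11 = 1×8 + 3
8 = 2×3 + 2
3 = 1×2 + 1
2 = 2×1 + 0
gcd(1344, 7043) = 1, so the inverse exists.
Back-substitute for 1:
1 = 1×3 − 1×2
  = −1×8 + 3×3
  = 3×11 − 4×8
  = −4×52 + 19×11
  = 19×323 − 118×52
  = −118×1344 + 491×323
  = 491×7043 − 2573×1344
So 1344⁻¹ ≡ −2573 ≡ 4470 (mod 7043).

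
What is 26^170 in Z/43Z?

31

26^1 ≡ 26 (mod 43)
26^2 ≡ 26^2 = 676 ≡ 31 (mod 43)
26^4 ≡ 31^2 = 961 ≡ 15 (mod 43)
26^8 ≡ 15^2 = 225 ≡ 10 (mod 43)
26^16 ≡ 10^2 = 100 ≡ 14 (mod 43)
26^32 ≡ 14^2 = 196 ≡ 24 (mod 43)
26^64 ≡ 24^2 = 576 ≡ 17 (mod 43)
26^128 ≡ 17^2 = 289 ≡ 31 (mod 43)
26^170 = 26^128 · 26^32 · 26^8 · 26^2 ≡ 31 · 24 · 10 · 31 (mod 43).
Accumulate the product:
31 · 24 = 744 ≡ 13
13 · 10 = 130 ≡ 1
1 · 31 = 31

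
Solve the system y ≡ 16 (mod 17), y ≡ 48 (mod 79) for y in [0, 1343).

917

17⁻¹ mod 79: 17·14 ≡ 1 (mod 79), so 17⁻¹ ≡ 14.
y = 16 + 17·((48 − 16)·14 mod 79) = 16 + 17·53 = 917.
Check: 917 mod 17 = 16, 917 mod 79 = 48. ✓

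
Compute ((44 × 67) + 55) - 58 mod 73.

25

44 × 67 = 2948 ≡ 28 (mod 73)
28 + 55 = 83 ≡ 10 (mod 73)
10 - 58 = -48 ≡ 25 (mod 73)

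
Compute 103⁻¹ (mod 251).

Apply the Euclidean algorithm and back-substitute:
251 = 2×103 + 45
103 = 2×45 + 13
45 = 3×13 + 6
13 = 2×6 + 1
6 = 6×1 + 0
gcd(103, 251) = 1, so the inverse exists.
Bézout: 1 = −16×251 + 39×103.
So 103⁻¹ ≡ 39 (mod 251).

39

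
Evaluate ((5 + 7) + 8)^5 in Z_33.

5 + 7 = 12
12 + 8 = 20
(20)^5 ≡ 23 (mod 33)

23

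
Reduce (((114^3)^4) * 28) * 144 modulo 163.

70

(114)^3 ≡ 37 (mod 163)
(37)^4 ≡ 150 (mod 163)
150 * 28 = 4200 ≡ 125 (mod 163)
125 * 144 = 18000 ≡ 70 (mod 163)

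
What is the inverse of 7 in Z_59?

17

59 = 8·7 + 3
7 = 2·3 + 1
3 = 3·1 + 0
gcd(7, 59) = 1, so the inverse exists.
Back-substitute for 1:
1 = 1·7 − 2·3
  = −2·59 + 17·7
So 7⁻¹ ≡ 17 (mod 59).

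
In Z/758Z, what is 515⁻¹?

549

By the extended Euclidean algorithm:
758 = 1*515 + 243
515 = 2*243 + 29
243 = 8*29 + 11
29 = 2*11 + 7
11 = 1*7 + 4
7 = 1*4 + 3
4 = 1*3 + 1
3 = 3*1 + 0
gcd(515, 758) = 1, so the inverse exists.
Back-substitute for 1:
1 = 1*4 − 1*3
  = −1*7 + 2*4
  = 2*11 − 3*7
  = −3*29 + 8*11
  = 8*243 − 67*29
  = −67*515 + 142*243
  = 142*758 − 209*515
So 515⁻¹ ≡ −209 ≡ 549 (mod 758).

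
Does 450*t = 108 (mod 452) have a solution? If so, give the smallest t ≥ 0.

172

gcd(450, 452) = 2, and 2 | 108, so solutions exist.
Divide through by 2: 225*t mod 226 = 54.
225⁻¹ ≡ 225 (mod 226).
t ≡ 225*54 ≡ 172 (mod 226).
The smallest non-negative solution is t = 172.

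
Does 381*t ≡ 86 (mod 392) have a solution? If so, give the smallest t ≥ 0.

206

gcd(381, 392) = 1, so a unique solution mod 392 exists.
381⁻¹ ≡ 285 (mod 392).
t ≡ 285*86 ≡ 206 (mod 392).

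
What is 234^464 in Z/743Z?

211

Using repeated squaring:
234^1 ≡ 234 (mod 743)
234^2 ≡ 234^2 = 54756 ≡ 517 (mod 743)
234^4 ≡ 517^2 = 267289 ≡ 552 (mod 743)
234^8 ≡ 552^2 = 304704 ≡ 74 (mod 743)
234^16 ≡ 74^2 = 5476 ≡ 275 (mod 743)
234^32 ≡ 275^2 = 75625 ≡ 582 (mod 743)
234^64 ≡ 582^2 = 338724 ≡ 659 (mod 743)
234^128 ≡ 659^2 = 434281 ≡ 369 (mod 743)
234^256 ≡ 369^2 = 136161 ≡ 192 (mod 743)
234^464 = 234^256 * 234^128 * 234^64 * 234^16 ≡ 192 * 369 * 659 * 275 (mod 743).
Accumulate the product:
192 * 369 = 70848 ≡ 263
263 * 659 = 173317 ≡ 198
198 * 275 = 54450 ≡ 211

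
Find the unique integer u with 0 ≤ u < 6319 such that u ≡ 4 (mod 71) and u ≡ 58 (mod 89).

71⁻¹ mod 89: 71*84 ≡ 1 (mod 89), so 71⁻¹ ≡ 84.
u = 4 + 71*((58 − 4)*84 mod 89) = 4 + 71*86 = 6110.
Check: 6110 mod 71 = 4, 6110 mod 89 = 58. ✓

6110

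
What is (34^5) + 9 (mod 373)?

(34)^5 ≡ 294 (mod 373)
294 + 9 = 303

303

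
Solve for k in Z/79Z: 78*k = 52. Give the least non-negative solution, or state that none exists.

gcd(78, 79) = 1, so a unique solution mod 79 exists.
78⁻¹ ≡ 78 (mod 79).
k ≡ 78*52 ≡ 27 (mod 79).

27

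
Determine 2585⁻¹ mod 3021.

1559

3021 = 1×2585 + 436
2585 = 5×436 + 405
436 = 1×405 + 31
405 = 13×31 + 2
31 = 15×2 + 1
2 = 2×1 + 0
gcd(2585, 3021) = 1, so the inverse exists.
Back-substitute for 1:
1 = 1×31 − 15×2
  = −15×405 + 196×31
  = 196×436 − 211×405
  = −211×2585 + 1251×436
  = 1251×3021 − 1462×2585
So 2585⁻¹ ≡ −1462 ≡ 1559 (mod 3021).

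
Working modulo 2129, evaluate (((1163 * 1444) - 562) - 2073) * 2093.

1005

1163 * 1444 = 1679372 ≡ 1720 (mod 2129)
1720 - 562 = 1158
1158 - 2073 = -915 ≡ 1214 (mod 2129)
1214 * 2093 = 2540902 ≡ 1005 (mod 2129)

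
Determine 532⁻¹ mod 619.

434

By the extended Euclidean algorithm:
619 = 1·532 + 87
532 = 6·87 + 10
87 = 8·10 + 7
10 = 1·7 + 3
7 = 2·3 + 1
3 = 3·1 + 0
gcd(532, 619) = 1, so the inverse exists.
Back-substitute for 1:
1 = 1·7 − 2·3
  = −2·10 + 3·7
  = 3·87 − 26·10
  = −26·532 + 159·87
  = 159·619 − 185·532
So 532⁻¹ ≡ −185 ≡ 434 (mod 619).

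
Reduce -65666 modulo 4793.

1436

-65666 = -14×4793 + 1436, so -65666 ≡ 1436 (mod 4793).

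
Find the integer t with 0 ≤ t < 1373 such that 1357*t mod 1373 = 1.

1373 = 1·1357 + 16
1357 = 84·16 + 13
16 = 1·13 + 3
13 = 4·3 + 1
3 = 3·1 + 0
gcd(1357, 1373) = 1, so the inverse exists.
Back-substitute for 1:
1 = 1·13 − 4·3
  = −4·16 + 5·13
  = 5·1357 − 424·16
  = −424·1373 + 429·1357
So 1357⁻¹ ≡ 429 (mod 1373).

429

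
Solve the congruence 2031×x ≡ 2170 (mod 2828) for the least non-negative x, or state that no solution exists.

2254

gcd(2031, 2828) = 1, so a unique solution mod 2828 exists.
2031⁻¹ ≡ 1359 (mod 2828).
x ≡ 1359×2170 ≡ 2254 (mod 2828).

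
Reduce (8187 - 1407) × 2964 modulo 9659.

8187 - 1407 = 6780
6780 × 2964 = 20095920 ≡ 5200 (mod 9659)

5200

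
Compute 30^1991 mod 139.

Using repeated squaring:
1991 in binary is 11111000111, i.e. 1991 = 1024 + 512 + 256 + 128 + 64 + 4 + 2 + 1.
30^1 ≡ 30 (mod 139)
30^2 ≡ 30^2 = 900 ≡ 66 (mod 139)
30^4 ≡ 66^2 = 4356 ≡ 47 (mod 139)
30^8 ≡ 47^2 = 2209 ≡ 124 (mod 139)
30^16 ≡ 124^2 = 15376 ≡ 86 (mod 139)
30^32 ≡ 86^2 = 7396 ≡ 29 (mod 139)
30^64 ≡ 29^2 = 841 ≡ 7 (mod 139)
30^128 ≡ 7^2 = 49 (mod 139)
30^256 ≡ 49^2 = 2401 ≡ 38 (mod 139)
30^512 ≡ 38^2 = 1444 ≡ 54 (mod 139)
30^1024 ≡ 54^2 = 2916 ≡ 136 (mod 139)
30^1991 = 30^1024 * 30^512 * 30^256 * 30^128 * 30^64 * 30^4 * 30^2 * 30^1 ≡ 136 * 54 * 38 * 49 * 7 * 47 * 66 * 30 (mod 139).
Accumulate the product:
136 * 54 = 7344 ≡ 116
116 * 38 = 4408 ≡ 99
99 * 49 = 4851 ≡ 125
125 * 7 = 875 ≡ 41
41 * 47 = 1927 ≡ 120
120 * 66 = 7920 ≡ 136
136 * 30 = 4080 ≡ 49

49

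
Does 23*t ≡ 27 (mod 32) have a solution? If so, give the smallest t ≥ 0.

29

gcd(23, 32) = 1, so a unique solution mod 32 exists.
23⁻¹ ≡ 7 (mod 32).
t ≡ 7*27 ≡ 29 (mod 32).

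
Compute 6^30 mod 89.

5

Compute successive squares:
6^1 ≡ 6 (mod 89)
6^2 ≡ 6^2 = 36 (mod 89)
6^4 ≡ 36^2 = 1296 ≡ 50 (mod 89)
6^8 ≡ 50^2 = 2500 ≡ 8 (mod 89)
6^16 ≡ 8^2 = 64 (mod 89)
6^30 = 6^16 * 6^8 * 6^4 * 6^2 ≡ 64 * 8 * 50 * 36 (mod 89).
Accumulate the product:
64 * 8 = 512 ≡ 67
67 * 50 = 3350 ≡ 57
57 * 36 = 2052 ≡ 5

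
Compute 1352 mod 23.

1352 = 58·23 + 18, so 1352 ≡ 18 (mod 23).

18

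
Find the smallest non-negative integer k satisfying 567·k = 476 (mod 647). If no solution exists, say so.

gcd(567, 647) = 1, so a unique solution mod 647 exists.
567⁻¹ ≡ 186 (mod 647).
k ≡ 186·476 ≡ 544 (mod 647).

544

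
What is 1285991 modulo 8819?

7236

1285991 = 145·8819 + 7236, so 1285991 ≡ 7236 (mod 8819).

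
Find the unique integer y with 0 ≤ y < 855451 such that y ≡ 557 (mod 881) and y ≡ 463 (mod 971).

881⁻¹ mod 971: 881·766 ≡ 1 (mod 971), so 881⁻¹ ≡ 766.
y = 557 + 881·((463 − 557)·766 mod 971) = 557 + 881·821 = 723858.
Check: 723858 mod 881 = 557, 723858 mod 971 = 463. ✓

723858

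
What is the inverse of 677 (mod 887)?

604

887 = 1*677 + 210
677 = 3*210 + 47
210 = 4*47 + 22
47 = 2*22 + 3
22 = 7*3 + 1
3 = 3*1 + 0
gcd(677, 887) = 1, so the inverse exists.
Back-substitute for 1:
1 = 1*22 − 7*3
  = −7*47 + 15*22
  = 15*210 − 67*47
  = −67*677 + 216*210
  = 216*887 − 283*677
So 677⁻¹ ≡ −283 ≡ 604 (mod 887).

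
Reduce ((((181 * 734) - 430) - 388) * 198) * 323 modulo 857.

236

181 * 734 = 132854 ≡ 19 (mod 857)
19 - 430 = -411 ≡ 446 (mod 857)
446 - 388 = 58
58 * 198 = 11484 ≡ 343 (mod 857)
343 * 323 = 110789 ≡ 236 (mod 857)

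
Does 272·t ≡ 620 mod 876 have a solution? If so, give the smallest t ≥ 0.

115

gcd(272, 876) = 4, and 4 | 620, so solutions exist.
Divide through by 4: 68·t mod 219 = 155.
68⁻¹ ≡ 29 (mod 219).
t ≡ 29·155 ≡ 115 (mod 219).
The smallest non-negative solution is t = 115.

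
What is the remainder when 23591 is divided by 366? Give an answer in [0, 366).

167

23591 = 64·366 + 167, so 23591 ≡ 167 (mod 366).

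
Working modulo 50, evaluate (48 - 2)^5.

26

48 - 2 = 46
(46)^5 ≡ 26 (mod 50)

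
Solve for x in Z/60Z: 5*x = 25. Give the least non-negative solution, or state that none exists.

5

gcd(5, 60) = 5, and 5 | 25, so solutions exist.
Divide through by 5: 1*x = 5 (mod 12).
1⁻¹ ≡ 1 (mod 12).
x ≡ 1*5 ≡ 5 (mod 12).
The smallest non-negative solution is x = 5.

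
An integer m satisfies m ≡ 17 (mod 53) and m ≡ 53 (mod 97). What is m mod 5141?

441

53⁻¹ mod 97: 53*11 ≡ 1 (mod 97), so 53⁻¹ ≡ 11.
m = 17 + 53*((53 − 17)*11 mod 97) = 17 + 53*8 = 441.
Check: 441 mod 53 = 17, 441 mod 97 = 53. ✓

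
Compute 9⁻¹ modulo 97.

54

By the extended Euclidean algorithm:
97 = 10*9 + 7
9 = 1*7 + 2
7 = 3*2 + 1
2 = 2*1 + 0
gcd(9, 97) = 1, so the inverse exists.
Bézout: 1 = 4*97 − 43*9.
So 9⁻¹ ≡ −43 ≡ 54 (mod 97).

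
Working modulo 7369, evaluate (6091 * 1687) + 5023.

6091 * 1687 = 10275517 ≡ 3131 (mod 7369)
3131 + 5023 = 8154 ≡ 785 (mod 7369)

785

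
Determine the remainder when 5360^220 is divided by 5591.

220 in binary is 11011100, i.e. 220 = 128 + 64 + 16 + 8 + 4.
5360^1 ≡ 5360 (mod 5591)
5360^2 ≡ 5360^2 = 28729600 ≡ 3042 (mod 5591)
5360^4 ≡ 3042^2 = 9253764 ≡ 659 (mod 5591)
5360^8 ≡ 659^2 = 434281 ≡ 3774 (mod 5591)
5360^16 ≡ 3774^2 = 14243076 ≡ 2799 (mod 5591)
5360^32 ≡ 2799^2 = 7834401 ≡ 1410 (mod 5591)
5360^64 ≡ 1410^2 = 1988100 ≡ 3295 (mod 5591)
5360^128 ≡ 3295^2 = 10857025 ≡ 4894 (mod 5591)
5360^220 = 5360^128 · 5360^64 · 5360^16 · 5360^8 · 5360^4 ≡ 4894 · 3295 · 2799 · 3774 · 659 (mod 5591).
Accumulate the product:
4894 · 3295 = 16125730 ≡ 1286
1286 · 2799 = 3599514 ≡ 4501
4501 · 3774 = 16986774 ≡ 1316
1316 · 659 = 867244 ≡ 639

639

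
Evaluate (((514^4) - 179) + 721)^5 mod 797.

129

(514)^4 ≡ 688 (mod 797)
688 - 179 = 509
509 + 721 = 1230 ≡ 433 (mod 797)
(433)^5 ≡ 129 (mod 797)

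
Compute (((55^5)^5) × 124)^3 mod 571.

(55)^5 ≡ 407 (mod 571)
(407)^5 ≡ 116 (mod 571)
116 × 124 = 14384 ≡ 109 (mod 571)
(109)^3 ≡ 1 (mod 571)

1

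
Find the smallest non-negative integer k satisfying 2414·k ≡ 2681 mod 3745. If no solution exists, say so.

gcd(2414, 3745) = 1, so a unique solution mod 3745 exists.
2414⁻¹ ≡ 2099 (mod 3745).
k ≡ 2099·2681 ≡ 2429 (mod 3745).

2429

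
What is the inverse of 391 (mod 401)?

40

Apply the Euclidean algorithm and back-substitute:
401 = 1*391 + 10
391 = 39*10 + 1
10 = 10*1 + 0
gcd(391, 401) = 1, so the inverse exists.
Bézout: 1 = −39*401 + 40*391.
So 391⁻¹ ≡ 40 (mod 401).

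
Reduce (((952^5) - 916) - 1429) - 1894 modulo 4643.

(952)^5 ≡ 3048 (mod 4643)
3048 - 916 = 2132
2132 - 1429 = 703
703 - 1894 = -1191 ≡ 3452 (mod 4643)

3452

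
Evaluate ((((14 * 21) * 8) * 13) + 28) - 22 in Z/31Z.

16

14 * 21 = 294 ≡ 15 (mod 31)
15 * 8 = 120 ≡ 27 (mod 31)
27 * 13 = 351 ≡ 10 (mod 31)
10 + 28 = 38 ≡ 7 (mod 31)
7 - 22 = -15 ≡ 16 (mod 31)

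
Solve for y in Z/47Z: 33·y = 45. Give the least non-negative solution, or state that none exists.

gcd(33, 47) = 1, so a unique solution mod 47 exists.
33⁻¹ ≡ 10 (mod 47).
y ≡ 10·45 ≡ 27 (mod 47).

27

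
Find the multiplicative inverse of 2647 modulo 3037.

3037 = 1·2647 + 390
2647 = 6·390 + 307
390 = 1·307 + 83
307 = 3·83 + 58
83 = 1·58 + 25
58 = 2·25 + 8
25 = 3·8 + 1
8 = 8·1 + 0
gcd(2647, 3037) = 1, so the inverse exists.
Bézout: 1 = 319·3037 − 366·2647.
So 2647⁻¹ ≡ −366 ≡ 2671 (mod 3037).

2671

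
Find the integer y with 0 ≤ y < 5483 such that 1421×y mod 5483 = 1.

5483 = 3×1421 + 1220
1421 = 1×1220 + 201
1220 = 6×201 + 14
201 = 14×14 + 5
14 = 2×5 + 4
5 = 1×4 + 1
4 = 4×1 + 0
gcd(1421, 5483) = 1, so the inverse exists.
Back-substitute for 1:
1 = 1×5 − 1×4
  = −1×14 + 3×5
  = 3×201 − 43×14
  = −43×1220 + 261×201
  = 261×1421 − 304×1220
  = −304×5483 + 1173×1421
So 1421⁻¹ ≡ 1173 (mod 5483).

1173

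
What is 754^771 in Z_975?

754

771 in binary is 1100000011, i.e. 771 = 512 + 256 + 2 + 1.
754^1 ≡ 754 (mod 975)
754^2 ≡ 754^2 = 568516 ≡ 91 (mod 975)
754^4 ≡ 91^2 = 8281 ≡ 481 (mod 975)
754^8 ≡ 481^2 = 231361 ≡ 286 (mod 975)
754^16 ≡ 286^2 = 81796 ≡ 871 (mod 975)
754^32 ≡ 871^2 = 758641 ≡ 91 (mod 975)
754^64 ≡ 91^2 = 8281 ≡ 481 (mod 975)
754^128 ≡ 481^2 = 231361 ≡ 286 (mod 975)
754^256 ≡ 286^2 = 81796 ≡ 871 (mod 975)
754^512 ≡ 871^2 = 758641 ≡ 91 (mod 975)
754^771 = 754^512 · 754^256 · 754^2 · 754^1 ≡ 91 · 871 · 91 · 754 (mod 975).
Accumulate the product:
91 · 871 = 79261 ≡ 286
286 · 91 = 26026 ≡ 676
676 · 754 = 509704 ≡ 754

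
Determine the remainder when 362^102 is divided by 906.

Using repeated squaring:
362^1 ≡ 362 (mod 906)
362^2 ≡ 362^2 = 131044 ≡ 580 (mod 906)
362^4 ≡ 580^2 = 336400 ≡ 274 (mod 906)
362^8 ≡ 274^2 = 75076 ≡ 784 (mod 906)
362^16 ≡ 784^2 = 614656 ≡ 388 (mod 906)
362^32 ≡ 388^2 = 150544 ≡ 148 (mod 906)
362^64 ≡ 148^2 = 21904 ≡ 160 (mod 906)
362^102 = 362^64 × 362^32 × 362^4 × 362^2 ≡ 160 × 148 × 274 × 580 (mod 906).
Accumulate the product:
160 × 148 = 23680 ≡ 124
124 × 274 = 33976 ≡ 454
454 × 580 = 263320 ≡ 580

580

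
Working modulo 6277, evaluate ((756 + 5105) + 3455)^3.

2768

756 + 5105 = 5861
5861 + 3455 = 9316 ≡ 3039 (mod 6277)
(3039)^3 ≡ 2768 (mod 6277)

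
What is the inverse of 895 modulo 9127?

6394

9127 = 10*895 + 177
895 = 5*177 + 10
177 = 17*10 + 7
10 = 1*7 + 3
7 = 2*3 + 1
3 = 3*1 + 0
gcd(895, 9127) = 1, so the inverse exists.
Back-substitute for 1:
1 = 1*7 − 2*3
  = −2*10 + 3*7
  = 3*177 − 53*10
  = −53*895 + 268*177
  = 268*9127 − 2733*895
So 895⁻¹ ≡ −2733 ≡ 6394 (mod 9127).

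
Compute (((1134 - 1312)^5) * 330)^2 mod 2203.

1134 - 1312 = -178 ≡ 2025 (mod 2203)
(2025)^5 ≡ 1060 (mod 2203)
1060 * 330 = 349800 ≡ 1726 (mod 2203)
(1726)^2 ≡ 620 (mod 2203)

620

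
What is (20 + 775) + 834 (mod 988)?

20 + 775 = 795
795 + 834 = 1629 ≡ 641 (mod 988)

641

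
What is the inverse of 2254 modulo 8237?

Run the extended Euclidean algorithm:
8237 = 3×2254 + 1475
2254 = 1×1475 + 779
1475 = 1×779 + 696
779 = 1×696 + 83
696 = 8×83 + 32
83 = 2×32 + 19
32 = 1×19 + 13
19 = 1×13 + 6
13 = 2×6 + 1
6 = 6×1 + 0
gcd(2254, 8237) = 1, so the inverse exists.
Back-substitute for 1:
1 = 1×13 − 2×6
  = −2×19 + 3×13
  = 3×32 − 5×19
  = −5×83 + 13×32
  = 13×696 − 109×83
  = −109×779 + 122×696
  = 122×1475 − 231×779
  = −231×2254 + 353×1475
  = 353×8237 − 1290×2254
So 2254⁻¹ ≡ −1290 ≡ 6947 (mod 8237).

6947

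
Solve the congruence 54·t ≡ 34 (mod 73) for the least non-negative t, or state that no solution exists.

gcd(54, 73) = 1, so a unique solution mod 73 exists.
54⁻¹ ≡ 23 (mod 73).
t ≡ 23·34 ≡ 52 (mod 73).

52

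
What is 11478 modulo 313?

11478 = 36·313 + 210, so 11478 ≡ 210 (mod 313).

210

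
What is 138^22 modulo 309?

138^1 ≡ 138 (mod 309)
138^2 ≡ 138^2 = 19044 ≡ 195 (mod 309)
138^4 ≡ 195^2 = 38025 ≡ 18 (mod 309)
138^8 ≡ 18^2 = 324 ≡ 15 (mod 309)
138^16 ≡ 15^2 = 225 (mod 309)
138^22 = 138^16 × 138^4 × 138^2 ≡ 225 × 18 × 195 (mod 309).
Accumulate the product:
225 × 18 = 4050 ≡ 33
33 × 195 = 6435 ≡ 255

255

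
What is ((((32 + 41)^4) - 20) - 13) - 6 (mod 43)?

13

32 + 41 = 73 ≡ 30 (mod 43)
(30)^4 ≡ 9 (mod 43)
9 - 20 = -11 ≡ 32 (mod 43)
32 - 13 = 19
19 - 6 = 13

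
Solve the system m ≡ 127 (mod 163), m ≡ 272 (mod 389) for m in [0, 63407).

163⁻¹ mod 389: 163×284 ≡ 1 (mod 389), so 163⁻¹ ≡ 284.
m = 127 + 163×((272 − 127)×284 mod 389) = 127 + 163×335 = 54732.

54732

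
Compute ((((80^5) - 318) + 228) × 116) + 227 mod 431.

61

(80)^5 ≡ 96 (mod 431)
96 - 318 = -222 ≡ 209 (mod 431)
209 + 228 = 437 ≡ 6 (mod 431)
6 × 116 = 696 ≡ 265 (mod 431)
265 + 227 = 492 ≡ 61 (mod 431)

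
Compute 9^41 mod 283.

130

41 in binary is 101001, i.e. 41 = 32 + 8 + 1.
9^1 ≡ 9 (mod 283)
9^2 ≡ 9^2 = 81 (mod 283)
9^4 ≡ 81^2 = 6561 ≡ 52 (mod 283)
9^8 ≡ 52^2 = 2704 ≡ 157 (mod 283)
9^16 ≡ 157^2 = 24649 ≡ 28 (mod 283)
9^32 ≡ 28^2 = 784 ≡ 218 (mod 283)
9^41 = 9^32 × 9^8 × 9^1 ≡ 218 × 157 × 9 (mod 283).
Accumulate the product:
218 × 157 = 34226 ≡ 266
266 × 9 = 2394 ≡ 130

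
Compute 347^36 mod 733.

483

347^1 ≡ 347 (mod 733)
347^2 ≡ 347^2 = 120409 ≡ 197 (mod 733)
347^4 ≡ 197^2 = 38809 ≡ 693 (mod 733)
347^8 ≡ 693^2 = 480249 ≡ 134 (mod 733)
347^16 ≡ 134^2 = 17956 ≡ 364 (mod 733)
347^32 ≡ 364^2 = 132496 ≡ 556 (mod 733)
347^36 = 347^32 * 347^4 ≡ 556 * 693 (mod 733).
556 * 693 = 385308 ≡ 483 (mod 733).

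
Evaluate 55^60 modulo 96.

60 in binary is 111100, i.e. 60 = 32 + 16 + 8 + 4.
55^1 ≡ 55 (mod 96)
55^2 ≡ 55^2 = 3025 ≡ 49 (mod 96)
55^4 ≡ 49^2 = 2401 ≡ 1 (mod 96)
55^8 ≡ 1^2 = 1 (mod 96)
55^16 ≡ 1^2 = 1 (mod 96)
55^32 ≡ 1^2 = 1 (mod 96)
55^60 = 55^32 * 55^16 * 55^8 * 55^4 ≡ 1 * 1 * 1 * 1 (mod 96).
Accumulate the product:
1 * 1 = 1
1 * 1 = 1
1 * 1 = 1

1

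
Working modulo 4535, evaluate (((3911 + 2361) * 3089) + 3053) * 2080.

3755

3911 + 2361 = 6272 ≡ 1737 (mod 4535)
1737 * 3089 = 5365593 ≡ 688 (mod 4535)
688 + 3053 = 3741
3741 * 2080 = 7781280 ≡ 3755 (mod 4535)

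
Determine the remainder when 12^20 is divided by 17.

Using repeated squaring:
12^1 ≡ 12 (mod 17)
12^2 ≡ 12^2 = 144 ≡ 8 (mod 17)
12^4 ≡ 8^2 = 64 ≡ 13 (mod 17)
12^8 ≡ 13^2 = 169 ≡ 16 (mod 17)
12^16 ≡ 16^2 = 256 ≡ 1 (mod 17)
12^20 = 12^16 × 12^4 ≡ 1 × 13 (mod 17).
1 × 13 = 13 ≡ 13 (mod 17).

13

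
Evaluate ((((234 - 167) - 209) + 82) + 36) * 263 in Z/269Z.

144

234 - 167 = 67
67 - 209 = -142 ≡ 127 (mod 269)
127 + 82 = 209
209 + 36 = 245
245 * 263 = 64435 ≡ 144 (mod 269)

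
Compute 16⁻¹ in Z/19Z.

6

By the extended Euclidean algorithm:
19 = 1·16 + 3
16 = 5·3 + 1
3 = 3·1 + 0
gcd(16, 19) = 1, so the inverse exists.
Bézout: 1 = −5·19 + 6·16.
So 16⁻¹ ≡ 6 (mod 19).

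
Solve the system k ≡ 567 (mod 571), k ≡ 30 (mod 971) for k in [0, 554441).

74797

571⁻¹ mod 971: 571×318 ≡ 1 (mod 971), so 571⁻¹ ≡ 318.
k = 567 + 571×((30 − 567)×318 mod 971) = 567 + 571×130 = 74797.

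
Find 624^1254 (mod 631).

Compute successive squares:
1254 in binary is 10011100110, i.e. 1254 = 1024 + 128 + 64 + 32 + 4 + 2.
624^1 ≡ 624 (mod 631)
624^2 ≡ 624^2 = 389376 ≡ 49 (mod 631)
624^4 ≡ 49^2 = 2401 ≡ 508 (mod 631)
624^8 ≡ 508^2 = 258064 ≡ 616 (mod 631)
624^16 ≡ 616^2 = 379456 ≡ 225 (mod 631)
624^32 ≡ 225^2 = 50625 ≡ 145 (mod 631)
624^64 ≡ 145^2 = 21025 ≡ 202 (mod 631)
624^128 ≡ 202^2 = 40804 ≡ 420 (mod 631)
624^256 ≡ 420^2 = 176400 ≡ 351 (mod 631)
624^512 ≡ 351^2 = 123201 ≡ 156 (mod 631)
624^1024 ≡ 156^2 = 24336 ≡ 358 (mod 631)
624^1254 = 624^1024 * 624^128 * 624^64 * 624^32 * 624^4 * 624^2 ≡ 358 * 420 * 202 * 145 * 508 * 49 (mod 631).
Accumulate the product:
358 * 420 = 150360 ≡ 182
182 * 202 = 36764 ≡ 166
166 * 145 = 24070 ≡ 92
92 * 508 = 46736 ≡ 42
42 * 49 = 2058 ≡ 165

165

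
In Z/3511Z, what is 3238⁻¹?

Apply the Euclidean algorithm and back-substitute:
3511 = 1·3238 + 273
3238 = 11·273 + 235
273 = 1·235 + 38
235 = 6·38 + 7
38 = 5·7 + 3
7 = 2·3 + 1
3 = 3·1 + 0
gcd(3238, 3511) = 1, so the inverse exists.
Bézout: 1 = −937·3511 + 1016·3238.
So 3238⁻¹ ≡ 1016 (mod 3511).

1016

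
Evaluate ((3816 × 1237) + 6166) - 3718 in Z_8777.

3816 × 1237 = 4720392 ≡ 7143 (mod 8777)
7143 + 6166 = 13309 ≡ 4532 (mod 8777)
4532 - 3718 = 814

814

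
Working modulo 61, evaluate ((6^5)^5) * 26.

58

(6)^5 ≡ 29 (mod 61)
(29)^5 ≡ 21 (mod 61)
21 * 26 = 546 ≡ 58 (mod 61)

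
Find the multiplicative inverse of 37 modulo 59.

8

59 = 1·37 + 22
37 = 1·22 + 15
22 = 1·15 + 7
15 = 2·7 + 1
7 = 7·1 + 0
gcd(37, 59) = 1, so the inverse exists.
Back-substitute for 1:
1 = 1·15 − 2·7
  = −2·22 + 3·15
  = 3·37 − 5·22
  = −5·59 + 8·37
So 37⁻¹ ≡ 8 (mod 59).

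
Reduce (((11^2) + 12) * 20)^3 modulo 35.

0

(11)^2 ≡ 16 (mod 35)
16 + 12 = 28
28 * 20 = 560 ≡ 0 (mod 35)
(0)^3 ≡ 0 (mod 35)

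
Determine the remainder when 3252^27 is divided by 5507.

27 in binary is 11011, i.e. 27 = 16 + 8 + 2 + 1.
3252^1 ≡ 3252 (mod 5507)
3252^2 ≡ 3252^2 = 10575504 ≡ 2064 (mod 5507)
3252^4 ≡ 2064^2 = 4260096 ≡ 3185 (mod 5507)
3252^8 ≡ 3185^2 = 10144225 ≡ 331 (mod 5507)
3252^16 ≡ 331^2 = 109561 ≡ 4928 (mod 5507)
3252^27 = 3252^16 · 3252^8 · 3252^2 · 3252^1 ≡ 4928 · 331 · 2064 · 3252 (mod 5507).
Accumulate the product:
4928 · 331 = 1631168 ≡ 1096
1096 · 2064 = 2262144 ≡ 4274
4274 · 3252 = 13899048 ≡ 4887

4887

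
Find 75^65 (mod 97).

75

By square-and-multiply:
65 in binary is 1000001, i.e. 65 = 64 + 1.
75^1 ≡ 75 (mod 97)
75^2 ≡ 75^2 = 5625 ≡ 96 (mod 97)
75^4 ≡ 96^2 = 9216 ≡ 1 (mod 97)
75^8 ≡ 1^2 = 1 (mod 97)
75^16 ≡ 1^2 = 1 (mod 97)
75^32 ≡ 1^2 = 1 (mod 97)
75^64 ≡ 1^2 = 1 (mod 97)
75^65 = 75^64 · 75^1 ≡ 1 · 75 (mod 97).
1 · 75 = 75 ≡ 75 (mod 97).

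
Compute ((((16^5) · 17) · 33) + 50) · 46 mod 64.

60

(16)^5 ≡ 0 (mod 64)
0 · 17 = 0
0 · 33 = 0
0 + 50 = 50
50 · 46 = 2300 ≡ 60 (mod 64)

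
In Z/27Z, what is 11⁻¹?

Apply the Euclidean algorithm and back-substitute:
27 = 2·11 + 5
11 = 2·5 + 1
5 = 5·1 + 0
gcd(11, 27) = 1, so the inverse exists.
Back-substitute for 1:
1 = 1·11 − 2·5
  = −2·27 + 5·11
So 11⁻¹ ≡ 5 (mod 27).

5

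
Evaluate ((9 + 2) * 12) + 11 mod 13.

9 + 2 = 11
11 * 12 = 132 ≡ 2 (mod 13)
2 + 11 = 13 ≡ 0 (mod 13)

0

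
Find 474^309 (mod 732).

Using repeated squaring:
309 in binary is 100110101, i.e. 309 = 256 + 32 + 16 + 4 + 1.
474^1 ≡ 474 (mod 732)
474^2 ≡ 474^2 = 224676 ≡ 684 (mod 732)
474^4 ≡ 684^2 = 467856 ≡ 108 (mod 732)
474^8 ≡ 108^2 = 11664 ≡ 684 (mod 732)
474^16 ≡ 684^2 = 467856 ≡ 108 (mod 732)
474^32 ≡ 108^2 = 11664 ≡ 684 (mod 732)
474^64 ≡ 684^2 = 467856 ≡ 108 (mod 732)
474^128 ≡ 108^2 = 11664 ≡ 684 (mod 732)
474^256 ≡ 684^2 = 467856 ≡ 108 (mod 732)
474^309 = 474^256 · 474^32 · 474^16 · 474^4 · 474^1 ≡ 108 · 684 · 108 · 108 · 474 (mod 732).
Accumulate the product:
108 · 684 = 73872 ≡ 672
672 · 108 = 72576 ≡ 108
108 · 108 = 11664 ≡ 684
684 · 474 = 324216 ≡ 672

672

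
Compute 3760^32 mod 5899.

1684

3760^1 ≡ 3760 (mod 5899)
3760^2 ≡ 3760^2 = 14137600 ≡ 3596 (mod 5899)
3760^4 ≡ 3596^2 = 12931216 ≡ 608 (mod 5899)
3760^8 ≡ 608^2 = 369664 ≡ 3926 (mod 5899)
3760^16 ≡ 3926^2 = 15413476 ≡ 5288 (mod 5899)
3760^32 ≡ 5288^2 = 27962944 ≡ 1684 (mod 5899)
So 3760^32 ≡ 1684 (mod 5899).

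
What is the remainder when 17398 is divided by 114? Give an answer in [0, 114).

70

17398 = 152×114 + 70, so 17398 ≡ 70 (mod 114).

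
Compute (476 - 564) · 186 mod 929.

476 - 564 = -88 ≡ 841 (mod 929)
841 · 186 = 156426 ≡ 354 (mod 929)

354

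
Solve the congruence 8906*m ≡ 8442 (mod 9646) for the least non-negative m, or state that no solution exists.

gcd(8906, 9646) = 2, and 2 | 8442, so solutions exist.
Divide through by 2: 4453*m = 4221 (mod 4823).
4453⁻¹ ≡ 743 (mod 4823).
m ≡ 743*4221 ≡ 1253 (mod 4823).
The smallest non-negative solution is m = 1253.

1253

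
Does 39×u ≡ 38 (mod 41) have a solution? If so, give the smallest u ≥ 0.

gcd(39, 41) = 1, so a unique solution mod 41 exists.
39⁻¹ ≡ 20 (mod 41).
u ≡ 20×38 ≡ 22 (mod 41).

22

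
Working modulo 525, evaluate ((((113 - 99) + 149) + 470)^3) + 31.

268

113 - 99 = 14
14 + 149 = 163
163 + 470 = 633 ≡ 108 (mod 525)
(108)^3 ≡ 237 (mod 525)
237 + 31 = 268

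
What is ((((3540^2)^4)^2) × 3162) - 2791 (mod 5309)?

(3540)^2 ≡ 2360 (mod 5309)
(2360)^4 ≡ 3630 (mod 5309)
(3630)^2 ≡ 5271 (mod 5309)
5271 × 3162 = 16666902 ≡ 1951 (mod 5309)
1951 - 2791 = -840 ≡ 4469 (mod 5309)

4469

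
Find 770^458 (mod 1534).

770^1 ≡ 770 (mod 1534)
770^2 ≡ 770^2 = 592900 ≡ 776 (mod 1534)
770^4 ≡ 776^2 = 602176 ≡ 848 (mod 1534)
770^8 ≡ 848^2 = 719104 ≡ 1192 (mod 1534)
770^16 ≡ 1192^2 = 1420864 ≡ 380 (mod 1534)
770^32 ≡ 380^2 = 144400 ≡ 204 (mod 1534)
770^64 ≡ 204^2 = 41616 ≡ 198 (mod 1534)
770^128 ≡ 198^2 = 39204 ≡ 854 (mod 1534)
770^256 ≡ 854^2 = 729316 ≡ 666 (mod 1534)
770^458 = 770^256 × 770^128 × 770^64 × 770^8 × 770^2 ≡ 666 × 854 × 198 × 1192 × 776 (mod 1534).
Accumulate the product:
666 × 854 = 568764 ≡ 1184
1184 × 198 = 234432 ≡ 1264
1264 × 1192 = 1506688 ≡ 300
300 × 776 = 232800 ≡ 1166

1166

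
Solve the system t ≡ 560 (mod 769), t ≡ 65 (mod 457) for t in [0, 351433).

769⁻¹ mod 457: 769*104 ≡ 1 (mod 457), so 769⁻¹ ≡ 104.
t = 560 + 769*((65 − 560)*104 mod 457) = 560 + 769*161 = 124369.

124369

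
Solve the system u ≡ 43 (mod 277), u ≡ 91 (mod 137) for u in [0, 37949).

277⁻¹ mod 137: 277·46 ≡ 1 (mod 137), so 277⁻¹ ≡ 46.
u = 43 + 277·((91 − 43)·46 mod 137) = 43 + 277·16 = 4475.
Check: 4475 mod 277 = 43, 4475 mod 137 = 91. ✓

4475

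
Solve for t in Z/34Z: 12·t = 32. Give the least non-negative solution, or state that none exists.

14

gcd(12, 34) = 2, and 2 | 32, so solutions exist.
Divide through by 2: 6·t mod 17 = 16.
6⁻¹ ≡ 3 (mod 17).
t ≡ 3·16 ≡ 14 (mod 17).
The smallest non-negative solution is t = 14.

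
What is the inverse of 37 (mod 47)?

14

47 = 1*37 + 10
37 = 3*10 + 7
10 = 1*7 + 3
7 = 2*3 + 1
3 = 3*1 + 0
gcd(37, 47) = 1, so the inverse exists.
Back-substitute for 1:
1 = 1*7 − 2*3
  = −2*10 + 3*7
  = 3*37 − 11*10
  = −11*47 + 14*37
So 37⁻¹ ≡ 14 (mod 47).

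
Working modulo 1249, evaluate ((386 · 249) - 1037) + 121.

274

386 · 249 = 96114 ≡ 1190 (mod 1249)
1190 - 1037 = 153
153 + 121 = 274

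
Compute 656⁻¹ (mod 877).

Run the extended Euclidean algorithm:
877 = 1*656 + 221
656 = 2*221 + 214
221 = 1*214 + 7
214 = 30*7 + 4
7 = 1*4 + 3
4 = 1*3 + 1
3 = 3*1 + 0
gcd(656, 877) = 1, so the inverse exists.
Back-substitute for 1:
1 = 1*4 − 1*3
  = −1*7 + 2*4
  = 2*214 − 61*7
  = −61*221 + 63*214
  = 63*656 − 187*221
  = −187*877 + 250*656
So 656⁻¹ ≡ 250 (mod 877).

250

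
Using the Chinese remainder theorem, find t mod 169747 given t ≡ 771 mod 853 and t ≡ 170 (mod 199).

146634

853⁻¹ mod 199: 853·7 ≡ 1 (mod 199), so 853⁻¹ ≡ 7.
t = 771 + 853·((170 − 771)·7 mod 199) = 771 + 853·171 = 146634.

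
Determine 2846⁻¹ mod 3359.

By the extended Euclidean algorithm:
3359 = 1×2846 + 513
2846 = 5×513 + 281
513 = 1×281 + 232
281 = 1×232 + 49
232 = 4×49 + 36
49 = 1×36 + 13
36 = 2×13 + 10
13 = 1×10 + 3
10 = 3×3 + 1
3 = 3×1 + 0
gcd(2846, 3359) = 1, so the inverse exists.
Back-substitute for 1:
1 = 1×10 − 3×3
  = −3×13 + 4×10
  = 4×36 − 11×13
  = −11×49 + 15×36
  = 15×232 − 71×49
  = −71×281 + 86×232
  = 86×513 − 157×281
  = −157×2846 + 871×513
  = 871×3359 − 1028×2846
So 2846⁻¹ ≡ −1028 ≡ 2331 (mod 3359).

2331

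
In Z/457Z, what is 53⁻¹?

69

Apply the Euclidean algorithm and back-substitute:
457 = 8×53 + 33
53 = 1×33 + 20
33 = 1×20 + 13
20 = 1×13 + 7
13 = 1×7 + 6
7 = 1×6 + 1
6 = 6×1 + 0
gcd(53, 457) = 1, so the inverse exists.
Bézout: 1 = −8×457 + 69×53.
So 53⁻¹ ≡ 69 (mod 457).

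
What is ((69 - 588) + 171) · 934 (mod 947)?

69 - 588 = -519 ≡ 428 (mod 947)
428 + 171 = 599
599 · 934 = 559466 ≡ 736 (mod 947)

736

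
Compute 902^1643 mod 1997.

902^1 ≡ 902 (mod 1997)
902^2 ≡ 902^2 = 813604 ≡ 825 (mod 1997)
902^4 ≡ 825^2 = 680625 ≡ 1645 (mod 1997)
902^8 ≡ 1645^2 = 2706025 ≡ 90 (mod 1997)
902^16 ≡ 90^2 = 8100 ≡ 112 (mod 1997)
902^32 ≡ 112^2 = 12544 ≡ 562 (mod 1997)
902^64 ≡ 562^2 = 315844 ≡ 318 (mod 1997)
902^128 ≡ 318^2 = 101124 ≡ 1274 (mod 1997)
902^256 ≡ 1274^2 = 1623076 ≡ 1512 (mod 1997)
902^512 ≡ 1512^2 = 2286144 ≡ 1576 (mod 1997)
902^1024 ≡ 1576^2 = 2483776 ≡ 1505 (mod 1997)
902^1643 = 902^1024 · 902^512 · 902^64 · 902^32 · 902^8 · 902^2 · 902^1 ≡ 1505 · 1576 · 318 · 562 · 90 · 825 · 902 (mod 1997).
Accumulate the product:
1505 · 1576 = 2371880 ≡ 1441
1441 · 318 = 458238 ≡ 925
925 · 562 = 519850 ≡ 630
630 · 90 = 56700 ≡ 784
784 · 825 = 646800 ≡ 1769
1769 · 902 = 1595638 ≡ 35

35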